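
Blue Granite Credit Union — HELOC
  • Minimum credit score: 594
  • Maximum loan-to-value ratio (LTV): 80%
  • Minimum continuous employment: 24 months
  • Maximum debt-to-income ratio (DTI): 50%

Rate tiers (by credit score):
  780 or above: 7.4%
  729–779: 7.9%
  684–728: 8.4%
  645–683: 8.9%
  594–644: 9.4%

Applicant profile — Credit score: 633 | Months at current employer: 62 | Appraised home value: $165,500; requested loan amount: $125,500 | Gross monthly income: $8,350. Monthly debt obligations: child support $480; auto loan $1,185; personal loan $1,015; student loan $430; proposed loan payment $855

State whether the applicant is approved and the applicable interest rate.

Credit score 633 ≥ 594 (meets minimum)
Total monthly debts = (480 + 1,185 + 1,015 + 430 + 855) = 3,965. DTI: 3,965 ÷ 8,350 = 47.5%, within the 50% cap
Loan-to-value = 125,500/165,500 = 75.8% — pass (80% max)
Employment 62 ≥ 24 months
All requirements met. Score 633 falls in the 594–644 tier → 9.4%.

Approved at 9.4%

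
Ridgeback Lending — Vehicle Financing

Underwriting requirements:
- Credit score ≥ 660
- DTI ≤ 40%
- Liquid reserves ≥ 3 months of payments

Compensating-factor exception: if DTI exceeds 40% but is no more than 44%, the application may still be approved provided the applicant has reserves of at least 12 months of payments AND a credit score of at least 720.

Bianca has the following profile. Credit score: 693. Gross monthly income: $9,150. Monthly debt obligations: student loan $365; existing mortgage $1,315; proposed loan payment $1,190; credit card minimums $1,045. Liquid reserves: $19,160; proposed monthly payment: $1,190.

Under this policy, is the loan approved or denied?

Credit score 693 ≥ 660 (meets base)
Total debts = (365 + 1,315 + 1,190 + 1,045) = 3,915. DTI: 3,915 ÷ 9,150 = 42.8%, over the 40% base limit.
Liquid reserves cover 19,160/1,190 = 16.1 months — ≥ 3 required
DTI 42.8% is within the 40%–44% exception band; checking compensating factors.
Override check — reserves: 16.1 mo (ok); score: 693 (below 720).
Override conditions not both satisfied; exception does not apply.

Denied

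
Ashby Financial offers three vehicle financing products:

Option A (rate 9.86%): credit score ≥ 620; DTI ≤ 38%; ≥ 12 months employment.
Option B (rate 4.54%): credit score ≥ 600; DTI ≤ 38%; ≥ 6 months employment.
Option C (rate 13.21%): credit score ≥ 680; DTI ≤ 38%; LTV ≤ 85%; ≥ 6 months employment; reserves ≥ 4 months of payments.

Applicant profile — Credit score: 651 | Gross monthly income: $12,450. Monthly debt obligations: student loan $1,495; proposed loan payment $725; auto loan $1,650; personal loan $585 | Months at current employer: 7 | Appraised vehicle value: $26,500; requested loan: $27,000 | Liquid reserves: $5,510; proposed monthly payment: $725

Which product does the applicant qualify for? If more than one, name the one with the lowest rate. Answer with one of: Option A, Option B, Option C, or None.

Option B

Total debts = (1,495 + 725 + 1,650 + 585) = 4,455; DTI = 4,455/12,450 = 35.8%.
LTV = 27,000/26,500 = 101.9%.
Reserves = 5,510/725 = 7.6 months.
Option A: score 651 ≥ 620; DTI 35.8% ≤ 38%; employment 7 < 12 mo → does not qualify.
Option B: score 651 ≥ 600; DTI 35.8% ≤ 38%; employment 7 ≥ 6 mo → qualifies.
Option C: score 651 < 680; DTI 35.8% ≤ 38%; LTV 101.9% > 85%; employment 7 ≥ 6 mo; reserves 7.6 ≥ 4 mo → does not qualify.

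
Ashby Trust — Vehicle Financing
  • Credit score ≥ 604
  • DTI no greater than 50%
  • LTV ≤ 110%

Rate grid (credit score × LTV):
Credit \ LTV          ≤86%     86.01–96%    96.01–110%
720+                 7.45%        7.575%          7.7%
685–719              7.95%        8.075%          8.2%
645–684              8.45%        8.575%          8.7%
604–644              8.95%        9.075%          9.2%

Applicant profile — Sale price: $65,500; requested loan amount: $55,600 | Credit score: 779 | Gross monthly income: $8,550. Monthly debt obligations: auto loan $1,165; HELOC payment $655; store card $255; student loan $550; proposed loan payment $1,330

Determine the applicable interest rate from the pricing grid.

Credit score 779 ≥ 604; Total monthly debts = (1,165 + 655 + 255 + 550 + 1,330) = 3,955. DTI: 3,955 ÷ 8,550 = 46.3%, within the 50% cap
LTV = 55,600/65,500 = 84.9% ≤ 110%
Score 779 is in the 720+ band; LTV 84.9% is in the ≤86% band → 7.45%.

7.45%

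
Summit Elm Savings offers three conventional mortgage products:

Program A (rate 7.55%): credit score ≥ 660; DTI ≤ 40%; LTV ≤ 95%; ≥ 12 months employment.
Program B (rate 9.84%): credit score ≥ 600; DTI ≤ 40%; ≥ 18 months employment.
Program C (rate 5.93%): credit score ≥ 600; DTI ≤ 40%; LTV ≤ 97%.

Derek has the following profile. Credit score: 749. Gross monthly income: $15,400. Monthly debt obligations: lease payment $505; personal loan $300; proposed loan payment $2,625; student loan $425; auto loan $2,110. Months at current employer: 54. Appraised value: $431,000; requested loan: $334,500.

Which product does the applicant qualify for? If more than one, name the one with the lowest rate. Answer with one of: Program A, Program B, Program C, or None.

Program C

Total debts = (505 + 300 + 2,625 + 425 + 2,110) = 5,965; DTI = 5,965/15,400 = 38.7%.
LTV = 334,500/431,000 = 77.6%.
Program A: score 749 ≥ 660; DTI 38.7% ≤ 40%; LTV 77.6% ≤ 95%; employment 54 ≥ 12 mo → qualifies.
Program B: score 749 ≥ 600; DTI 38.7% ≤ 40%; employment 54 ≥ 18 mo → qualifies.
Program C: score 749 ≥ 600; DTI 38.7% ≤ 40%; LTV 77.6% ≤ 97% → qualifies.
Qualifying: Program A, Program B, Program C. Lowest rate is 5.93% → Program C.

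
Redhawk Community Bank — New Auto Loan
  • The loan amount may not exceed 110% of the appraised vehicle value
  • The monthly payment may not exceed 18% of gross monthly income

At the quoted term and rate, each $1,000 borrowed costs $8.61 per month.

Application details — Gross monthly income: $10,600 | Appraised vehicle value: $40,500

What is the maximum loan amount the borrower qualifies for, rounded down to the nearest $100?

Payment cap: 18% × $10,600 = $1,908/month.
At $8.61 per $1,000, that supports 1,908/8.61 × 1,000 ≈ $221,602 → $221,600.
LTV cap: 110% × $40,500 = $44,550 → $44,500.
Binding constraint: loan-to-value.

$44,500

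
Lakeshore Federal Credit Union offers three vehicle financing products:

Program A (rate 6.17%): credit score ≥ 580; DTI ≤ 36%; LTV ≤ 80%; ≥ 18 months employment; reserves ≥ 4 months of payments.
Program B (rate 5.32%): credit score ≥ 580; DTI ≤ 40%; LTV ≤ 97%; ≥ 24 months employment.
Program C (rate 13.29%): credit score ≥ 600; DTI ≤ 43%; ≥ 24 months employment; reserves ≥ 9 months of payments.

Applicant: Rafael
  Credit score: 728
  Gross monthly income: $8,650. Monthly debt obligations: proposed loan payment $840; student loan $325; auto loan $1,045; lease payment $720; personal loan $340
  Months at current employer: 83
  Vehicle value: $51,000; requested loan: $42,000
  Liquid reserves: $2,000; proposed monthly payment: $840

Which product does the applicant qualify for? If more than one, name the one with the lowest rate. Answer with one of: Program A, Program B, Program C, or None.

Program B

Total debts = (840 + 325 + 1,045 + 720 + 340) = 3,270; DTI = 3,270/8,650 = 37.8%.
LTV = 42,000/51,000 = 82.4%.
Reserves = 2,000/840 = 2.4 months.
Program A: score 728 ≥ 580; DTI 37.8% > 36%; LTV 82.4% > 80%; employment 83 ≥ 18 mo; reserves 2.4 < 4 mo → does not qualify.
Program B: score 728 ≥ 580; DTI 37.8% ≤ 40%; LTV 82.4% ≤ 97%; employment 83 ≥ 24 mo → qualifies.
Program C: score 728 ≥ 600; DTI 37.8% ≤ 43%; employment 83 ≥ 24 mo; reserves 2.4 < 9 mo → does not qualify.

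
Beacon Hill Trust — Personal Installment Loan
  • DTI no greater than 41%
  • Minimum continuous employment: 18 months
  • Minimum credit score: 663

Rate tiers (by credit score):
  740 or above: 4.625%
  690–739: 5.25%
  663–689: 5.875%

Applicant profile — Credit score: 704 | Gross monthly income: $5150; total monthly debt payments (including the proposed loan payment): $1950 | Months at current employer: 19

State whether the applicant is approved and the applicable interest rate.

Approved at 5.25%

Credit score 704 ≥ 663 (meets minimum)
Debt-to-income = 1,950/5,150 = 37.9% — meets 41% limit
Employment 19 ≥ 18 months
All requirements met. Score 704 falls in the 690–739 tier → 5.25%.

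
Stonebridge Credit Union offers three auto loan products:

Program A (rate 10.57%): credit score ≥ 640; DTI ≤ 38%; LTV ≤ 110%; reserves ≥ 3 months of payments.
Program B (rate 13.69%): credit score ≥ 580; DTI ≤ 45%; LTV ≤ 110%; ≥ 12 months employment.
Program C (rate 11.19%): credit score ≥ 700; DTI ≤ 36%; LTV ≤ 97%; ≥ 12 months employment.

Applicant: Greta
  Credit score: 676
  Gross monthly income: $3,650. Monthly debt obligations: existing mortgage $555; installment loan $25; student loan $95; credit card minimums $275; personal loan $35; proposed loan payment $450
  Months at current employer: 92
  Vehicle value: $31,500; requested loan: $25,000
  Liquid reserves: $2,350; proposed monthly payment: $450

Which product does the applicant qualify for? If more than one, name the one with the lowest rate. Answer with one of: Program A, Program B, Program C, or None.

Program B

Total debts = (555 + 25 + 95 + 275 + 35 + 450) = 1,435; DTI = 1,435/3,650 = 39.3%.
LTV = 25,000/31,500 = 79.4%.
Reserves = 2,350/450 = 5.2 months.
Program A: score 676 ≥ 640; DTI 39.3% > 38%; LTV 79.4% ≤ 110%; reserves 5.2 ≥ 3 mo → does not qualify.
Program B: score 676 ≥ 580; DTI 39.3% ≤ 45%; LTV 79.4% ≤ 110%; employment 92 ≥ 12 mo → qualifies.
Program C: score 676 < 700; DTI 39.3% > 36%; LTV 79.4% ≤ 97%; employment 92 ≥ 12 mo → does not qualify.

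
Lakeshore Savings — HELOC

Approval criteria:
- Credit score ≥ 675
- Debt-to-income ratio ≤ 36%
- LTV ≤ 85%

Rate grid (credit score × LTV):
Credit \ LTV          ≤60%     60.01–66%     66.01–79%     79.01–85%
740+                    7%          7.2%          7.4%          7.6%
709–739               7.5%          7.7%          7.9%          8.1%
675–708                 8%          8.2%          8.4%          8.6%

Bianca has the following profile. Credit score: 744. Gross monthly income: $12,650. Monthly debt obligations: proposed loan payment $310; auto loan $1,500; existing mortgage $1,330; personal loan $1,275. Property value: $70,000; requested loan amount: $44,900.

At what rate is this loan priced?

Credit score 744 ≥ 675; Total monthly debts = (310 + 1,500 + 1,330 + 1,275) = 4,415. DTI: 4,415 ÷ 12,650 = 34.9%, within the 36% cap
Loan-to-value = 44,900/70,000 = 64.1% — pass (85% max)
Credit 744 → row 740+; LTV 64.1% → column 60.01–66%. Grid cell → 7.2%.

7.2%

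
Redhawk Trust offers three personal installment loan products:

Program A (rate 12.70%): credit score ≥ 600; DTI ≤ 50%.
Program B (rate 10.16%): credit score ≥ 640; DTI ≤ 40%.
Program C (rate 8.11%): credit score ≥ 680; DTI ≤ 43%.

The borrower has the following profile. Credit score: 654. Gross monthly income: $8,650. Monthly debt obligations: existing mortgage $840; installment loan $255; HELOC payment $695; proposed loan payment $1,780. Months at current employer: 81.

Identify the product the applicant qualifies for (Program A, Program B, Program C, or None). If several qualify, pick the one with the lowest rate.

Program A

Total debts = (840 + 255 + 695 + 1,780) = 3,570; DTI = 3,570/8,650 = 41.3%.
Program A: score 654 ≥ 600; DTI 41.3% ≤ 50% → qualifies.
Program B: score 654 ≥ 640; DTI 41.3% > 40% → does not qualify.
Program C: score 654 < 680; DTI 41.3% ≤ 43% → does not qualify.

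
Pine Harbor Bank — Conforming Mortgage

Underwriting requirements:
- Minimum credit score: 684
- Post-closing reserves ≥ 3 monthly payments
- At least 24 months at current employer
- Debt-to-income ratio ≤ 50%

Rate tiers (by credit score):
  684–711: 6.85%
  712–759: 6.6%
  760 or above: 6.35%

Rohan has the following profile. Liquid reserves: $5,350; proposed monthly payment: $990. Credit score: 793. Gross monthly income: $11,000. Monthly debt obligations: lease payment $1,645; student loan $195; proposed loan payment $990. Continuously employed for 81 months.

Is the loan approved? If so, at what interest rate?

Approved at 6.35%

Credit score 793 ≥ 684 (meets minimum)
Reserves: 5,350 ÷ 990 = 5.4 months (meets 3-month minimum)
Employment 81 ≥ 24 months
Total monthly debts = (1,645 + 195 + 990) = 2,830. Debt-to-income = 2,830/11,000 = 25.7% — meets 50% limit
All requirements met. Score 793 falls in the 760 or above tier → 6.35%.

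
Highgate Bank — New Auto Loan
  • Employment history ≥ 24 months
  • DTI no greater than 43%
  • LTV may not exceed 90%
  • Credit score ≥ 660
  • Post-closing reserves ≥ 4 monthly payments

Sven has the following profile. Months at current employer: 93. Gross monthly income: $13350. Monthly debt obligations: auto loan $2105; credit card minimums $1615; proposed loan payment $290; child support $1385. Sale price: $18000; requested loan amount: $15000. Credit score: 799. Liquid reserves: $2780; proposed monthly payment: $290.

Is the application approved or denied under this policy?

Approved

Employment 93 ≥ 24 months
Total monthly debts = (2,105 + 1,615 + 290 + 1,385) = 5,395. Debt-to-income = 5,395/13,350 = 40.4% — meets 43% limit
LTV: 15,000 ÷ 18,000 = 83.3%, within 90% cap
Credit score 799 ≥ 660 (meets)
Liquid reserves cover 2,780/290 = 9.6 months — ≥ 4 required
All criteria satisfied.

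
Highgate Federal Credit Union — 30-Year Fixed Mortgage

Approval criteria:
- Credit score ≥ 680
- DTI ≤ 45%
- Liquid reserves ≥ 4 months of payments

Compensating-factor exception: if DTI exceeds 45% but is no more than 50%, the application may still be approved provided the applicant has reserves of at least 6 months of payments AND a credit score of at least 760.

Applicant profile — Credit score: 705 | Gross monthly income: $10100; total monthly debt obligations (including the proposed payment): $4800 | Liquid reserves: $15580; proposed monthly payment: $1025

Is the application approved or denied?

Credit score 705 ≥ 680 (meets base)
DTI: 4,800 ÷ 10,100 = 47.5%, over the 45% base limit.
Liquid reserves cover 15,580/1,025 = 15.2 months — ≥ 4 required
47.5% falls in the override range (45%–50%), so the compensating-factor test applies.
Reserves 15.2 ≥ 6 months; credit score 705 < 760.
Override conditions not both satisfied; exception does not apply.

Denied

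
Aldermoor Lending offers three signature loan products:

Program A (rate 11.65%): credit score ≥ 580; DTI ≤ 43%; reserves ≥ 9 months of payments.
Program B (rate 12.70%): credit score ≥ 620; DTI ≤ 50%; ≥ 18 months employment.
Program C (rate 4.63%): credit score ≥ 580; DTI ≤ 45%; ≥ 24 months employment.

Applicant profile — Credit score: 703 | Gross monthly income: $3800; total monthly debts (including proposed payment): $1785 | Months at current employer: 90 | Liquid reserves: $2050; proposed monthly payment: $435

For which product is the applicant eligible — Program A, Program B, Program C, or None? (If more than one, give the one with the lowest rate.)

DTI = 1,785/3,800 = 47%.
Reserves = 2,050/435 = 4.7 months.
Program A: score 703 ≥ 580; DTI 47% > 43%; reserves 4.7 < 9 mo → does not qualify.
Program B: score 703 ≥ 620; DTI 47% ≤ 50%; employment 90 ≥ 18 mo → qualifies.
Program C: score 703 ≥ 580; DTI 47% > 45%; employment 90 ≥ 24 mo → does not qualify.

Program B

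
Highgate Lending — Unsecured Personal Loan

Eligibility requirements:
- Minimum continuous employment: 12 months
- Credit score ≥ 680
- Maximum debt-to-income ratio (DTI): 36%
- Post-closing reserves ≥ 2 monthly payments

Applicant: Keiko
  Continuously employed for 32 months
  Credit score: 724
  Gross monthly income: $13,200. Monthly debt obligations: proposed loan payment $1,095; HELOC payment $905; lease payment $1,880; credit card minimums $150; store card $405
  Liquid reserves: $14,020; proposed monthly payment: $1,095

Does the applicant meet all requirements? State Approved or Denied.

Employment 32 ≥ 12 months
Credit score 724 ≥ 680 (meets)
Total monthly debts = (1,095 + 905 + 1,880 + 150 + 405) = 4,435. DTI = 4,435/13,200 = 33.6% ≤ 36%
Liquid reserves cover 14,020/1,095 = 12.8 months — ≥ 2 required
All criteria satisfied.

Approved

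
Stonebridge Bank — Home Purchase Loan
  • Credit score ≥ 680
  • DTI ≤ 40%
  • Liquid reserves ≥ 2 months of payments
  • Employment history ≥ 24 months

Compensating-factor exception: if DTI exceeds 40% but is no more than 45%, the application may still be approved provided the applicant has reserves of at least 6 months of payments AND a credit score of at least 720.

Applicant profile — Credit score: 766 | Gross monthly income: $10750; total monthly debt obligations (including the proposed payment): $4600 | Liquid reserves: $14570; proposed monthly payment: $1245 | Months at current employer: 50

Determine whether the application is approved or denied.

Credit score 766 ≥ 680 (meets base)
DTI = 4,600/10,750 = 42.8% > 40% — standard DTI limit exceeded.
Reserves: 14,570 ÷ 1,245 = 11.7 months (meets 2-month minimum)
Employment 50 ≥ 24 months
42.8% falls in the override range (40%–45%), so the compensating-factor test applies.
Reserves 11.7 ≥ 6 months; credit score 766 ≥ 720.
Both override conditions satisfied; DTI exception granted.

Approved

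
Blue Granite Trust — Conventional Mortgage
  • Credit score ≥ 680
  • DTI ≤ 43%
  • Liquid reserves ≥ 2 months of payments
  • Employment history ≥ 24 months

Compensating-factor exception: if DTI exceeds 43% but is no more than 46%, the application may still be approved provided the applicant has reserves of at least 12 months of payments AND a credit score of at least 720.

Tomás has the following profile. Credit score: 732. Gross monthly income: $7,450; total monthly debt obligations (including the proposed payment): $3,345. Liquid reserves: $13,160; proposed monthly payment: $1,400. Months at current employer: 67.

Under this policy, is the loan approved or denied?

Denied

Credit score 732 ≥ 680 (meets base)
DTI: 3,345 ÷ 7,450 = 44.9%, over the 43% base limit.
Liquid reserves cover 13,160/1,400 = 9.4 months — ≥ 2 required
Employment 67 ≥ 24 months
DTI 44.9% is within the 43%–46% exception band; checking compensating factors.
Reserves 9.4 < 12 months; credit score 732 ≥ 720.
Compensating-factor requirement not fully met.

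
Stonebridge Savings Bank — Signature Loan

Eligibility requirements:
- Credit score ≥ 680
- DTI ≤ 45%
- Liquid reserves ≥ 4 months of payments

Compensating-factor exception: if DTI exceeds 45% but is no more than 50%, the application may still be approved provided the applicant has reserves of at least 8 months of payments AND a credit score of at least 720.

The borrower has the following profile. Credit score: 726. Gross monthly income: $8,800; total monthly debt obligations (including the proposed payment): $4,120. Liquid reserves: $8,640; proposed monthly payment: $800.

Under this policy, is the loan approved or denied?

Approved

Credit score 726 ≥ 680 (meets base)
DTI: 4,120 ÷ 8,800 = 46.8%, over the 45% base limit.
Reserves: 8,640 ÷ 800 = 10.8 months (meets 4-month minimum)
DTI 46.8% is within the 45%–50% exception band; checking compensating factors.
Reserves 10.8 ≥ 8 months; credit score 726 ≥ 720.
Both override conditions satisfied; DTI exception granted.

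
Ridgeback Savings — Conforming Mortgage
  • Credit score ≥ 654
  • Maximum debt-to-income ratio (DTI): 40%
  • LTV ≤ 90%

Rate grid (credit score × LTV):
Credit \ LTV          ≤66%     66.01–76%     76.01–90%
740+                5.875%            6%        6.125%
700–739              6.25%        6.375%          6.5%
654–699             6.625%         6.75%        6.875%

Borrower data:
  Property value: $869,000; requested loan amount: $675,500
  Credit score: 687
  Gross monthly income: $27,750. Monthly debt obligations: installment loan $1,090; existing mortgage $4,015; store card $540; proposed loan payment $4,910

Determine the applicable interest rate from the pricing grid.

6.875%

Credit score 687 ≥ 654; Total monthly debts = (1,090 + 4,015 + 540 + 4,910) = 10,555. DTI = 10,555/27,750 = 38% ≤ 40%
LTV: 675,500 ÷ 869,000 = 77.7%, within 90% cap
Score 687 is in the 654–699 band; LTV 77.7% is in the 76.01–90% band → 6.875%.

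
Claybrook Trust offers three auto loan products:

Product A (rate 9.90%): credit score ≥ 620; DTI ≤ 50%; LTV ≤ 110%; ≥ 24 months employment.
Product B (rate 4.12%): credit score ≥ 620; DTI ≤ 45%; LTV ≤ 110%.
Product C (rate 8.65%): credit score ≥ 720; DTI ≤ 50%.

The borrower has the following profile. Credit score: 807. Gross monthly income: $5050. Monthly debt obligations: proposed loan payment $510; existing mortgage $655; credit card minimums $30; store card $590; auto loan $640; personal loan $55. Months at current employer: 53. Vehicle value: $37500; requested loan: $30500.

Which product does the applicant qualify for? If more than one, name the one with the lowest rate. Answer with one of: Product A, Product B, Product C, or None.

Product C

Total debts = (510 + 655 + 30 + 590 + 640 + 55) = 2,480; DTI = 2,480/5,050 = 49.1%.
LTV = 30,500/37,500 = 81.3%.
Product A: score 807 ≥ 620; DTI 49.1% ≤ 50%; LTV 81.3% ≤ 110%; employment 53 ≥ 24 mo → qualifies.
Product B: score 807 ≥ 620; DTI 49.1% > 45%; LTV 81.3% ≤ 110% → does not qualify.
Product C: score 807 ≥ 720; DTI 49.1% ≤ 50% → qualifies.
Qualifying: Product A, Product C. Lowest rate is 8.65% → Product C.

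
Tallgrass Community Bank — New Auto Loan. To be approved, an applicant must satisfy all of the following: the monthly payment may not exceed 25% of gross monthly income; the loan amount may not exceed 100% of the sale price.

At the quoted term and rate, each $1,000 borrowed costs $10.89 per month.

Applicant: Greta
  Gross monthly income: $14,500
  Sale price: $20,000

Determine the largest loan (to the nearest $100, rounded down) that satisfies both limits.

Payment cap: 25% × $14,500 = $3,625/month.
At $10.89 per $1,000, that supports 3,625/10.89 × 1,000 ≈ $332,874 → $332,800.
LTV cap: 100% × $20,000 = $20,000 → $20,000.
Binding constraint: loan-to-value.

$20,000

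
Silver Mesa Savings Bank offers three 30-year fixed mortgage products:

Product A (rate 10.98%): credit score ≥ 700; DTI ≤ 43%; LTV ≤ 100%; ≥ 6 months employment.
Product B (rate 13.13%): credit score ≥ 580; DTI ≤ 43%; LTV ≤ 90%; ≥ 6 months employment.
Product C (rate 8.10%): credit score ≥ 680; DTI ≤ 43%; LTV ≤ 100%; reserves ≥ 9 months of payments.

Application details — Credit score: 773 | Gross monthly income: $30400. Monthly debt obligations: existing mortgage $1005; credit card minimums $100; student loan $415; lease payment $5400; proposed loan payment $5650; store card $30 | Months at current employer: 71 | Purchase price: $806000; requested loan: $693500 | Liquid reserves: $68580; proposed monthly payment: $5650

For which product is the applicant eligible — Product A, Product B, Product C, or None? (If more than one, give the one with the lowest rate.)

Total debts = (1,005 + 100 + 415 + 5,400 + 5,650 + 30) = 12,600; DTI = 12,600/30,400 = 41.4%.
LTV = 693,500/806,000 = 86%.
Reserves = 68,580/5,650 = 12.1 months.
Product A: score 773 ≥ 700; DTI 41.4% ≤ 43%; LTV 86% ≤ 100%; employment 71 ≥ 6 mo → qualifies.
Product B: score 773 ≥ 580; DTI 41.4% ≤ 43%; LTV 86% ≤ 90%; employment 71 ≥ 6 mo → qualifies.
Product C: score 773 ≥ 680; DTI 41.4% ≤ 43%; LTV 86% ≤ 100%; reserves 12.1 ≥ 9 mo → qualifies.
Qualifying: Product A, Product B, Product C. Lowest rate is 8.10% → Product C.

Product C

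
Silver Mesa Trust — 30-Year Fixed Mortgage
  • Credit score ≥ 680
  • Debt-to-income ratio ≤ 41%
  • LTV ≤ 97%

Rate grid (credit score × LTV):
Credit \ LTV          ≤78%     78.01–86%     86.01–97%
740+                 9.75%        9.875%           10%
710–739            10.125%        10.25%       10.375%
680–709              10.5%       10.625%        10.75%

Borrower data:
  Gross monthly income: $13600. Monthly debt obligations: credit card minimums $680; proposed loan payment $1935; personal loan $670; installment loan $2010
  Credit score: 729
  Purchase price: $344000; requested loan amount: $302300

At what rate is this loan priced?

10.375%

Credit score 729 ≥ 680; Total monthly debts = (680 + 1,935 + 670 + 2,010) = 5,295. DTI = 5,295/13,600 = 38.9% ≤ 41%
LTV: 302,300 ÷ 344,000 = 87.9%, within 97% cap
Score 729 is in the 710–739 band; LTV 87.9% is in the 86.01–97% band → 10.375%.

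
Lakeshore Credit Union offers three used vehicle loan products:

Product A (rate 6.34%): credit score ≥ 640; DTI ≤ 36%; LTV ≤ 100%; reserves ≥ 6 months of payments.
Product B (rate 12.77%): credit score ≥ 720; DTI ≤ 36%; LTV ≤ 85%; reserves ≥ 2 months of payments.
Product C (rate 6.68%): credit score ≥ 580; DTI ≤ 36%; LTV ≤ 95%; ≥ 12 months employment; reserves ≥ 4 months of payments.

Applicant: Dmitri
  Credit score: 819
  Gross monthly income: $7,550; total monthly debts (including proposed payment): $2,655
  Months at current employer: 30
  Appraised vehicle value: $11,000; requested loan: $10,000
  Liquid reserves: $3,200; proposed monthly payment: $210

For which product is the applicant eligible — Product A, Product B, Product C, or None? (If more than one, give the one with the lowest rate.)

Product A

DTI = 2,655/7,550 = 35.2%.
LTV = 10,000/11,000 = 90.9%.
Reserves = 3,200/210 = 15.2 months.
Product A: score 819 ≥ 640; DTI 35.2% ≤ 36%; LTV 90.9% ≤ 100%; reserves 15.2 ≥ 6 mo → qualifies.
Product B: score 819 ≥ 720; DTI 35.2% ≤ 36%; LTV 90.9% > 85%; reserves 15.2 ≥ 2 mo → does not qualify.
Product C: score 819 ≥ 580; DTI 35.2% ≤ 36%; LTV 90.9% ≤ 95%; employment 30 ≥ 12 mo; reserves 15.2 ≥ 4 mo → qualifies.
Qualifying: Product A, Product C. Lowest rate is 6.34% → Product A.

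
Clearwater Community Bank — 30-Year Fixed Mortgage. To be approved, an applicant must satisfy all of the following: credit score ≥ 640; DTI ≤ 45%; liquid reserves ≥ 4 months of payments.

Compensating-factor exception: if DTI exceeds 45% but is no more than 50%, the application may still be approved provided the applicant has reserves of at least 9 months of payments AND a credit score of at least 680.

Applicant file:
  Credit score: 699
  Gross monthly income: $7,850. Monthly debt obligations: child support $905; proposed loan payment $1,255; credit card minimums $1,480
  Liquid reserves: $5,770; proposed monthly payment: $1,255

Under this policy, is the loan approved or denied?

Denied

Credit score 699 ≥ 640 (meets base)
Total debts = (905 + 1,255 + 1,480) = 3,640. DTI: 3,640 ÷ 7,850 = 46.4%, over the 45% base limit.
Liquid reserves cover 5,770/1,255 = 4.6 months — ≥ 4 required
DTI 46.4% is within the 45%–50% exception band; checking compensating factors.
Override check — reserves: 4.6 mo (short of 9); score: 699 (ok).
Override conditions not both satisfied; exception does not apply.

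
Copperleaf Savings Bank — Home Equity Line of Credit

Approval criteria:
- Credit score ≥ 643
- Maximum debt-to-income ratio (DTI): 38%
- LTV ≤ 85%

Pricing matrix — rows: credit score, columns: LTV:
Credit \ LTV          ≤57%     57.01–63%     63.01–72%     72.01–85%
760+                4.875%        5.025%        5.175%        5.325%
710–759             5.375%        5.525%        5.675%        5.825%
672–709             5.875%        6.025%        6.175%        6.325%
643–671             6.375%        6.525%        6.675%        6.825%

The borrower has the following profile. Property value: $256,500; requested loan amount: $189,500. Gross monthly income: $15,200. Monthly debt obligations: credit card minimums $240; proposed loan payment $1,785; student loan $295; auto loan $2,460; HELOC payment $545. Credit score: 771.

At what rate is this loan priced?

Credit score 771 ≥ 643; Total monthly debts = (240 + 1,785 + 295 + 2,460 + 545) = 5,325. DTI: 5,325 ÷ 15,200 = 35%, within the 38% cap
Loan-to-value = 189,500/256,500 = 73.9% — pass (85% max)
Row: 771 falls in 760+. Column: 73.9% falls in 72.01–85%. Rate = 5.325%.

5.325%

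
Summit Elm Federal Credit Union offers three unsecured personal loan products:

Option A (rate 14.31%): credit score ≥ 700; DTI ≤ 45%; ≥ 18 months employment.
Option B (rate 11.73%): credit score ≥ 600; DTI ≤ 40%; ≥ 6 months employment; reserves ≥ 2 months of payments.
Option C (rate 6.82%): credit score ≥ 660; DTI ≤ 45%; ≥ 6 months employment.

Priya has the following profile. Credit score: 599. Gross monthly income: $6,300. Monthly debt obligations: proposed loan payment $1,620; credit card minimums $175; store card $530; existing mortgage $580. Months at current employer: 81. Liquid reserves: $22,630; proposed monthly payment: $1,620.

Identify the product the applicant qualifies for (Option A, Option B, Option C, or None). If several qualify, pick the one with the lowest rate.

None

Total debts = (1,620 + 175 + 530 + 580) = 2,905; DTI = 2,905/6,300 = 46.1%.
Reserves = 22,630/1,620 = 14.0 months.
Option A: score 599 < 700; DTI 46.1% > 45%; employment 81 ≥ 18 mo → does not qualify.
Option B: score 599 < 600; DTI 46.1% > 40%; employment 81 ≥ 6 mo; reserves 14.0 ≥ 2 mo → does not qualify.
Option C: score 599 < 660; DTI 46.1% > 45%; employment 81 ≥ 6 mo → does not qualify.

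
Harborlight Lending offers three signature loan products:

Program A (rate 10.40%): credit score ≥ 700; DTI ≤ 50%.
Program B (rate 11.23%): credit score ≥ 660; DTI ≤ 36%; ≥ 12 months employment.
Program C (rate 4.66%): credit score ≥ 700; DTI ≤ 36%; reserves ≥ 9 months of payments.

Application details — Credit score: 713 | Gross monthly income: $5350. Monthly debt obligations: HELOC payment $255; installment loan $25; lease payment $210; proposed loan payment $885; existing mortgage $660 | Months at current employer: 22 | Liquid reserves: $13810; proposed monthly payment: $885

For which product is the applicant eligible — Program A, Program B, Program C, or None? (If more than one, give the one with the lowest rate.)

Total debts = (255 + 25 + 210 + 885 + 660) = 2,035; DTI = 2,035/5,350 = 38%.
Reserves = 13,810/885 = 15.6 months.
Program A: score 713 ≥ 700; DTI 38% ≤ 50% → qualifies.
Program B: score 713 ≥ 660; DTI 38% > 36%; employment 22 ≥ 12 mo → does not qualify.
Program C: score 713 ≥ 700; DTI 38% > 36%; reserves 15.6 ≥ 9 mo → does not qualify.

Program A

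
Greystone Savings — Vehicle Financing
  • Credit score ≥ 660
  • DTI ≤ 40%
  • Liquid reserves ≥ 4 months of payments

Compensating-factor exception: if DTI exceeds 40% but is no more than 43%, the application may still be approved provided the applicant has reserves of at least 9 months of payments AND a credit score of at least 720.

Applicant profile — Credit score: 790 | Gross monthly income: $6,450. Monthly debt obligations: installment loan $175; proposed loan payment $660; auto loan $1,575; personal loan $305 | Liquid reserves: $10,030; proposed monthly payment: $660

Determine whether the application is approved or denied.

Credit score 790 ≥ 660 (meets base)
Total debts = (175 + 660 + 1,575 + 305) = 2,715. DTI: 2,715 ÷ 6,450 = 42.1%, over the 40% base limit.
Reserves = 10,030/660 = 15.2 months ≥ 4
42.1% falls in the override range (40%–43%), so the compensating-factor test applies.
Reserves 15.2 ≥ 9 months; credit score 790 ≥ 720.
Both override conditions satisfied; DTI exception granted.

Approved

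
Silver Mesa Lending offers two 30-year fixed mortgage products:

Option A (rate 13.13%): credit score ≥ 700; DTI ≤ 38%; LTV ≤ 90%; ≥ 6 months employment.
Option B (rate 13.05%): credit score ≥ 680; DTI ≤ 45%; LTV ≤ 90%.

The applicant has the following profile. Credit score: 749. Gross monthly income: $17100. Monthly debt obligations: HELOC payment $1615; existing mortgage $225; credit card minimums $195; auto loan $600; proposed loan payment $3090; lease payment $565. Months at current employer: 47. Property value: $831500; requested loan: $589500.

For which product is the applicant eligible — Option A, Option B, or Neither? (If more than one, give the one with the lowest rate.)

Option B

Total debts = (1,615 + 225 + 195 + 600 + 3,090 + 565) = 6,290; DTI = 6,290/17,100 = 36.8%.
LTV = 589,500/831,500 = 70.9%.
Option A: score 749 ≥ 700; DTI 36.8% ≤ 38%; LTV 70.9% ≤ 90%; employment 47 ≥ 6 mo → qualifies.
Option B: score 749 ≥ 680; DTI 36.8% ≤ 45%; LTV 70.9% ≤ 90% → qualifies.
Qualifying: Option A, Option B. Lowest rate is 13.05% → Option B.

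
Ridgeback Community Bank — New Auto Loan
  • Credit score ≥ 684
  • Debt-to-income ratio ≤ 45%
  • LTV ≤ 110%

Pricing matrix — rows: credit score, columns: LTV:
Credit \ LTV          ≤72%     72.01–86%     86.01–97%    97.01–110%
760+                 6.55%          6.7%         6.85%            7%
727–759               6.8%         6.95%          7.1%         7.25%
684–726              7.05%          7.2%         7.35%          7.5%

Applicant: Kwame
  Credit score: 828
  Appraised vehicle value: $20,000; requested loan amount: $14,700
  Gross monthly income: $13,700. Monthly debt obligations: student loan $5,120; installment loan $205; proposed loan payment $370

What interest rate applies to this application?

Credit score 828 ≥ 684; Total monthly debts = (5,120 + 205 + 370) = 5,695. DTI = 5,695/13,700 = 41.6% ≤ 45%
Loan-to-value = 14,700/20,000 = 73.5% — pass (110% max)
Credit 828 → row 760+; LTV 73.5% → column 72.01–86%. Grid cell → 6.7%.

6.7%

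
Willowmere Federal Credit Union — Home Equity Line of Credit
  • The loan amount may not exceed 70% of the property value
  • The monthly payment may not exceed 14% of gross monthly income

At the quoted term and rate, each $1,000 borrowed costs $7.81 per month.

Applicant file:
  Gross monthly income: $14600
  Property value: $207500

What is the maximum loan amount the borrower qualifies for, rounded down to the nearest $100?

$145,200

Payment cap: 14% × $14,600 = $2,044/month.
At $7.81 per $1,000, that supports 2,044/7.81 × 1,000 ≈ $261,715 → $261,700.
LTV cap: 70% × $207,500 = $145,250 → $145,200.
Binding constraint: loan-to-value.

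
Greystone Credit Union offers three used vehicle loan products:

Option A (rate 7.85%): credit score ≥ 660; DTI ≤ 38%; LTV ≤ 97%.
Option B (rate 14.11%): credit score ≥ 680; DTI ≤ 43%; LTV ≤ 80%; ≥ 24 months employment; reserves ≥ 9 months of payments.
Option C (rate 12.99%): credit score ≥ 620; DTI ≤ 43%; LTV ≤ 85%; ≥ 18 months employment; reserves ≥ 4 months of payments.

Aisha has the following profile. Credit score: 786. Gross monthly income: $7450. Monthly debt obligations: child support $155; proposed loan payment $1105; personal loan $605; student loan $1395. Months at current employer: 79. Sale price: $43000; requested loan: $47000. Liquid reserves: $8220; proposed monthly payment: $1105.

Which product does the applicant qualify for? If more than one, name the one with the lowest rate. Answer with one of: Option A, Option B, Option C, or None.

Total debts = (155 + 1,105 + 605 + 1,395) = 3,260; DTI = 3,260/7,450 = 43.8%.
LTV = 47,000/43,000 = 109.3%.
Reserves = 8,220/1,105 = 7.4 months.
Option A: score 786 ≥ 660; DTI 43.8% > 38%; LTV 109.3% > 97% → does not qualify.
Option B: score 786 ≥ 680; DTI 43.8% > 43%; LTV 109.3% > 80%; employment 79 ≥ 24 mo; reserves 7.4 < 9 mo → does not qualify.
Option C: score 786 ≥ 620; DTI 43.8% > 43%; LTV 109.3% > 85%; employment 79 ≥ 18 mo; reserves 7.4 ≥ 4 mo → does not qualify.

None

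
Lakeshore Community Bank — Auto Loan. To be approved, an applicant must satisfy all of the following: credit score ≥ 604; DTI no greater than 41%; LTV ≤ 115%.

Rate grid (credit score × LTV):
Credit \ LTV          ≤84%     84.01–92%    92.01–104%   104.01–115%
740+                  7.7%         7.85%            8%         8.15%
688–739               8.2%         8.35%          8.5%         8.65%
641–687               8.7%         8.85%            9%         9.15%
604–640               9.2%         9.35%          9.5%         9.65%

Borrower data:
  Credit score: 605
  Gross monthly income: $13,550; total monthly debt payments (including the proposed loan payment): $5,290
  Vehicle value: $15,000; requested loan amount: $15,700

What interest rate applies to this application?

Credit score 605 ≥ 604; Debt-to-income = 5,290/13,550 = 39% — meets 41% limit
LTV = 15,700/15,000 = 104.7% ≤ 115%
Score 605 is in the 604–640 band; LTV 104.7% is in the 104.01–115% band → 9.65%.

9.65%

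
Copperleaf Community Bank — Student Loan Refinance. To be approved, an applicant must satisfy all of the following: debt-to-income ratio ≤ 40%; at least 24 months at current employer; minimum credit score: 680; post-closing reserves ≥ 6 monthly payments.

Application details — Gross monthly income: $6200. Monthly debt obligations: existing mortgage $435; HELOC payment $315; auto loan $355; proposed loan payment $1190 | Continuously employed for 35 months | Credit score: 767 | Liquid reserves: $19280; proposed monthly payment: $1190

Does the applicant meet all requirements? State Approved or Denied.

Total monthly debts = (435 + 315 + 355 + 1,190) = 2,295. Debt-to-income = 2,295/6,200 = 37% — meets 40% limit
Employment 35 ≥ 24 months
Credit score 767 ≥ 680 (meets)
Liquid reserves cover 19,280/1,190 = 16.2 months — ≥ 6 required
All criteria satisfied.

Approved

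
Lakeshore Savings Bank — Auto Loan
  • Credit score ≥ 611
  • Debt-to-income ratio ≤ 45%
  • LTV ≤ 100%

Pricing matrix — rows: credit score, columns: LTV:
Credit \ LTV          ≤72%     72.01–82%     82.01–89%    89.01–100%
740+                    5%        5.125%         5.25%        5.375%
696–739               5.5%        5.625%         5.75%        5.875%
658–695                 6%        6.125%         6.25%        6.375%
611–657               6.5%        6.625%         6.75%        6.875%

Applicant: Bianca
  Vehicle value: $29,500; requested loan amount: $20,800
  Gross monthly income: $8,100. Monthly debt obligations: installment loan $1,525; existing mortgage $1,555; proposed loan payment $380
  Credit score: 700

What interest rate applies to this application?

5.5%

Credit score 700 ≥ 611; Total monthly debts = (1,525 + 1,555 + 380) = 3,460. DTI = 3,460/8,100 = 42.7% ≤ 45%
LTV = 20,800/29,500 = 70.5% ≤ 100%
Credit 700 → row 696–739; LTV 70.5% → column ≤72%. Grid cell → 5.5%.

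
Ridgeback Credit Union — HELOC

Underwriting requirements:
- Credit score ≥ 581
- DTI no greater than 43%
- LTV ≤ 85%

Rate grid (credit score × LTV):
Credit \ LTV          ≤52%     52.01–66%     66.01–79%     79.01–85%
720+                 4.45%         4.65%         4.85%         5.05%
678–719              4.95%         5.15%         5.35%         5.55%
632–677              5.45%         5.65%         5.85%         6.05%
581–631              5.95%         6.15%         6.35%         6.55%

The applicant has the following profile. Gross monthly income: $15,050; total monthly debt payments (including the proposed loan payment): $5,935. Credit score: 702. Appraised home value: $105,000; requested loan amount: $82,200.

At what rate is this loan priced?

5.35%

Credit score 702 ≥ 581; DTI: 5,935 ÷ 15,050 = 39.4%, within the 43% cap
LTV = 82,200/105,000 = 78.3% ≤ 85%
Credit 702 → row 678–719; LTV 78.3% → column 66.01–79%. Grid cell → 5.35%.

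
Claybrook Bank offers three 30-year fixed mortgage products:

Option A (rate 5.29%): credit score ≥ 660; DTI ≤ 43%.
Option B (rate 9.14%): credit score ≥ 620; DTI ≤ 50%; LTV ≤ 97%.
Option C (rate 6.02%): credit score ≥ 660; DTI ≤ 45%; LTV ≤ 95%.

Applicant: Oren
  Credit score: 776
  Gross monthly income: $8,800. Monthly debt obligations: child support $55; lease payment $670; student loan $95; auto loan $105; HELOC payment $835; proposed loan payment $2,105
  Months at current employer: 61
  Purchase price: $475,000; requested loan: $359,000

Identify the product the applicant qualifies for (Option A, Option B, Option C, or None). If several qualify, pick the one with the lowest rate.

Total debts = (55 + 670 + 95 + 105 + 835 + 2,105) = 3,865; DTI = 3,865/8,800 = 43.9%.
LTV = 359,000/475,000 = 75.6%.
Option A: score 776 ≥ 660; DTI 43.9% > 43% → does not qualify.
Option B: score 776 ≥ 620; DTI 43.9% ≤ 50%; LTV 75.6% ≤ 97% → qualifies.
Option C: score 776 ≥ 660; DTI 43.9% ≤ 45%; LTV 75.6% ≤ 95% → qualifies.
Qualifying: Option B, Option C. Lowest rate is 6.02% → Option C.

Option C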